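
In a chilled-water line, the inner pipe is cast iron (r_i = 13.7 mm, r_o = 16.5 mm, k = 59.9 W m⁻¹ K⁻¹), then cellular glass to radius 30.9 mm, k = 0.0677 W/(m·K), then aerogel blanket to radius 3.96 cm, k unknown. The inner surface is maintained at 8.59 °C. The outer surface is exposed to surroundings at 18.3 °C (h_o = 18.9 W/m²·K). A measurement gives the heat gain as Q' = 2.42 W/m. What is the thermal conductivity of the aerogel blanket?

ΣR = ΔT/Q' = |8.59 − 18.3|/2.42 = 4.012 m·K/W
Known resistances:
  R'_cast iron = ln(0.0165/0.0137)/(2πk) = 0.1860/(2π·59.9) = 4.941×10^-4 m·K/W
  R'_cellular glass = ln(0.0309/0.0165)/(2πk) = 0.6274/(2π·0.0677) = 1.475 m·K/W
  R'_conv,out = 1/(2πr h) = 1/(2π·0.0396·18.9) = 0.2126 m·K/W
R_aerogel blanket = ΣR − ΣR_known = 4.012 − 1.688 = 2.324 m·K/W
ln(r₂/r₁)/(2πk) = 2.324 ⇒ k = 0.2481/(2π·2.324) = 0.0170 W/m·K

k = 0.0170 W/m·K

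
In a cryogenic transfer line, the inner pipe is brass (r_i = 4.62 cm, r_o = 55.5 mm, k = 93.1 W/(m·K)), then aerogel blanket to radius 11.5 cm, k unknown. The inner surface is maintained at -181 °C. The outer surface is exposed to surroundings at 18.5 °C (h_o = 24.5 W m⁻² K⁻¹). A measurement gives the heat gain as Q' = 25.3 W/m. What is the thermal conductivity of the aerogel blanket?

k = 0.0148 W/m·K

ΣR = ΔT/Q' = |-181 − 18.5|/25.3 = 7.885 m·K/W
Known resistances:
  R'_brass = ln(0.0555/0.0462)/(2πk) = 0.1834/(2π·93.1) = 3.135×10^-4 m·K/W
  R'_conv,out = 1/(2πr h) = 1/(2π·0.115·24.5) = 0.05649 m·K/W
R_aerogel blanket = ΣR − ΣR_known = 7.885 − 0.05680 = 7.828 m·K/W
ln(r₂/r₁)/(2πk) = 7.828 ⇒ k = 0.7285/(2π·7.828) = 0.0148 W/m·K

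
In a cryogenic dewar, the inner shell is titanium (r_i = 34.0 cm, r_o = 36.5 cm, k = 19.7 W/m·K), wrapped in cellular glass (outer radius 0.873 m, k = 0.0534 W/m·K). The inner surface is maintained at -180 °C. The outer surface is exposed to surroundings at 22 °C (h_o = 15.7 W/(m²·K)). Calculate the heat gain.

Q = 84.8 W

Resistance network (inner→outer):
  R_titanium = (1/0.340 − 1/0.365)/(4πk) = 0.2015/(4π·19.7) = 8.138×10^-4 K/W
  R_cellular glass = (1/0.365 − 1/0.873)/(4πk) = 1.594/(4π·0.0534) = 2.376 K/W
  R_conv,out = 1/(4πr²h) = 1/(4π·0.873²·15.7) = 0.006651 K/W
ΣR = 8.138×10^-4 + 2.376 + 0.006651 = 2.383 K/W
Q = ΔT/ΣR = (-180 °C − 22 °C)/2.383 = -84.8 W
(Negative Q ⇒ heat flows inward; heat gain = 84.8 W.)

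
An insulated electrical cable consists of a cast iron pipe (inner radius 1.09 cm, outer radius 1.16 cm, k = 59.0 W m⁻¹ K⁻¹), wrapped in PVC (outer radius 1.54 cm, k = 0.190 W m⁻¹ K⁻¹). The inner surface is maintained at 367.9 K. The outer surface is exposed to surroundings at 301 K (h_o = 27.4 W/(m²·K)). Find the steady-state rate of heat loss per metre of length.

Q' = 109 W/m

Resistance network (inner→outer):
  R'_cast iron = ln(0.0116/0.0109)/(2πk) = 0.06224/(2π·59.0) = 1.679×10^-4 m·K/W
  R'_PVC = ln(0.0154/0.0116)/(2πk) = 0.2834/(2π·0.190) = 0.2374 m·K/W
  R'_conv,out = 1/(2πr h) = 1/(2π·0.0154·27.4) = 0.3772 m·K/W
ΣR = 1.679×10^-4 + 0.2374 + 0.3772 = 0.6148 m·K/W
Q' = ΔT/ΣR = (367.9 K − 301 K)/0.6148 = 109 W/m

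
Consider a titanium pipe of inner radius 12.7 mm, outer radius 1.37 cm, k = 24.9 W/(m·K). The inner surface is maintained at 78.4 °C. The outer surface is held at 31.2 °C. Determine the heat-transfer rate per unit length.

Q' = 2πk·ΔT/ln(r₂/r₁) = 2π × 24.9 × 47.2 / ln(0.0137/0.0127) = 97400 W/m

Q' = 97.4 kW/m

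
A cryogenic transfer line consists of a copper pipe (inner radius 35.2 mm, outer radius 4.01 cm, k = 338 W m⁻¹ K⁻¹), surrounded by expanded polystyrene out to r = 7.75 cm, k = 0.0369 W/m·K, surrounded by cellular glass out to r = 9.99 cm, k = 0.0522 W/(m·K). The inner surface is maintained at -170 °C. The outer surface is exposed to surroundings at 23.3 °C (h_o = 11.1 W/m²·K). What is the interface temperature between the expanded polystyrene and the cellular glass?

Series thermal resistances, inner to outer:
  R'_copper = ln(0.0401/0.0352)/(2πk) = 0.1303/(2π·338) = 6.137×10^-5 m·K/W
  R'_expanded polystyrene = ln(0.0775/0.0401)/(2πk) = 0.6589/(2π·0.0369) = 2.842 m·K/W
  R'_cellular glass = ln(0.0999/0.0775)/(2πk) = 0.2539/(2π·0.0522) = 0.7741 m·K/W
  R'_conv,out = 1/(2πr h) = 1/(2π·0.0999·11.1) = 0.1435 m·K/W
ΣR = 6.137×10^-5 + 2.842 + 0.7741 + 0.1435 = 3.760 m·K/W
Q' = ΔT/ΣR = (-170 °C − 23.3 °C)/3.760 = -51.41 W/m
From the inner boundary to the expanded polystyrene/cellular glass interface, ΣR_partial = 2.842 m·K/W.
T_interface = T_in − Q'·ΣR_partial = -170 °C − (-51.41)(2.842) = -23.9 °C

T = -23.9 °C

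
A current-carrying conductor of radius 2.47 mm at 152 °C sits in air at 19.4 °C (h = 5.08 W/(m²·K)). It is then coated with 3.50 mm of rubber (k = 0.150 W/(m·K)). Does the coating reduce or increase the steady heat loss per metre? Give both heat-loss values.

increases: 10.5 → 21.4 W/m

Critical radius for a cylinder: r_cr = k/h = 0.0295 m = 2.95 cm.
Outer radius after coating: r₂ = 0.00247 + 0.00350 = 0.00597 m.
Since r₁ < r_cr and r₂ ≤ r_cr, the coating moves toward the maximum at r_cr — heat loss rises.
Bare: R = 1/(2πr₁h) = 12.68 m·K/W; Q = 132.6/12.68 = 10.5 W/m.
Coated: R = R_cond + R_conv = 6.184 m·K/W; Q = 132.6/6.184 = 21.4 W/m.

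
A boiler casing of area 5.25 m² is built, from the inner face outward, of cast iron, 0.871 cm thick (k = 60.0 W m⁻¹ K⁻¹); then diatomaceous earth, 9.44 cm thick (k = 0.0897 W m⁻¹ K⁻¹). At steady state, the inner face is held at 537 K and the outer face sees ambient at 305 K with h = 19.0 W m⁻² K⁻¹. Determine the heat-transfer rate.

Q = 1100 W

Treat each layer as a resistance in series:
  R_cast iron = L/(kA) = 0.00871/(60.0·5.25) = 2.765×10^-5 K/W
  R_diatomaceous earth = L/(kA) = 0.0944/(0.0897·5.25) = 0.2005 K/W
  R_conv,out = 1/(hA) = 1/(19.0·5.25) = 0.01003 K/W
ΣR = 2.765×10^-5 + 0.2005 + 0.01003 = 0.2106 K/W
Q = ΔT/ΣR = (537 K − 305 K)/0.2106 = 1100 W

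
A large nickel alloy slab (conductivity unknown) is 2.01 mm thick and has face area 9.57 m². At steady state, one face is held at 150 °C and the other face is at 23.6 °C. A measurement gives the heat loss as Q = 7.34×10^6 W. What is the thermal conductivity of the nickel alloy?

ΣR = ΔT/Q = |150 − 23.6|/7.34×10^6 = 1.722×10^-5 K/W
L/(kA) = 1.722×10^-5 ⇒ k = 0.00201/(1.722×10^-5·9.57) = 12.2 W/m·K

k = 12.2 W/m·K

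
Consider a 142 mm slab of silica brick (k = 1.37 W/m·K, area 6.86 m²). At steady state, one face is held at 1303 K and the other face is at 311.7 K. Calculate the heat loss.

Q = 65.6 kW

Q = kA·ΔT/L = 1.37 × 6.86 × |1303 K − 311.7 K| / 0.142 = 65600 W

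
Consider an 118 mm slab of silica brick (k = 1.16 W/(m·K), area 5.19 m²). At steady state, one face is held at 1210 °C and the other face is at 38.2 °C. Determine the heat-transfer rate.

Q = 59.8 kW

Q = kA·ΔT/L = 1.16 × 5.19 × |1210 °C − 38.2 °C| / 0.118 = 59800 W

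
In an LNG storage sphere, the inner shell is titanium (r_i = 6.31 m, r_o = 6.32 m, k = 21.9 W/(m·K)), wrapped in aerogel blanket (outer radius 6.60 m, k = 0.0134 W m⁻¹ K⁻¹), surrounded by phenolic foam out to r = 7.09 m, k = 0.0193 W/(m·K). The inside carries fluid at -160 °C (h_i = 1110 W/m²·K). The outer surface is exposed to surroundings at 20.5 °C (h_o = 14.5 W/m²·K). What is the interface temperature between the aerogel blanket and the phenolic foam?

Series thermal resistances, inner to outer:
  R_conv,in = 1/(4πr²h) = 1/(4π·6.31²·1110) = 1.801×10^-6 K/W
  R_titanium = (1/6.31 − 1/6.32)/(4πk) = 2.508×10^-4/(4π·21.9) = 9.112×10^-7 K/W
  R_aerogel blanket = (1/6.32 − 1/6.60)/(4πk) = 0.006713/(4π·0.0134) = 0.03986 K/W
  R_phenolic foam = (1/6.60 − 1/7.09)/(4πk) = 0.01047/(4π·0.0193) = 0.04318 K/W
  R_conv,out = 1/(4πr²h) = 1/(4π·7.09²·14.5) = 1.092×10^-4 K/W
ΣR = 1.801×10^-6 + 9.112×10^-7 + 0.03986 + 0.04318 + 1.092×10^-4 = 0.08315 K/W
Q = ΔT/ΣR = (-160 °C − 20.5 °C)/0.08315 = -2171 W
From the inner boundary to the aerogel blanket/phenolic foam interface, ΣR_partial = 0.03986 K/W.
T_interface = T_in − Q·ΣR_partial = -160 °C − (-2171)(0.03986) = -73.5 °C

T = -73.5 °C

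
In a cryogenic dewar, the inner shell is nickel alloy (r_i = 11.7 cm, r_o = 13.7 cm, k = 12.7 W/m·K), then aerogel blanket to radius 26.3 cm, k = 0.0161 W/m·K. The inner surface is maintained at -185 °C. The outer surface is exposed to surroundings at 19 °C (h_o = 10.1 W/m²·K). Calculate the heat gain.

Q = 11.7 W

Series thermal resistances, inner to outer:
  R_nickel alloy = (1/0.117 − 1/0.137)/(4πk) = 1.248/(4π·12.7) = 0.007818 K/W
  R_aerogel blanket = (1/0.137 − 1/0.263)/(4πk) = 3.497/(4π·0.0161) = 17.28 K/W
  R_conv,out = 1/(4πr²h) = 1/(4π·0.263²·10.1) = 0.1139 K/W
ΣR = 0.007818 + 17.28 + 0.1139 = 17.40 K/W
Q = ΔT/ΣR = (-185 °C − 19 °C)/17.40 = -11.7 W
(Negative Q ⇒ heat flows inward; heat gain = 11.7 W.)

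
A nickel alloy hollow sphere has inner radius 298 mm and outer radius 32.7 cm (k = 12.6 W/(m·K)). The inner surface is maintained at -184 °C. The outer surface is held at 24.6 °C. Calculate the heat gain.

Q = 111 kW

Q = 4πk·ΔT/(1/r₁ − 1/r₂) = 4π × 12.6 × 208.6 / (1/0.298 − 1/0.327) = 1.11×10^5 W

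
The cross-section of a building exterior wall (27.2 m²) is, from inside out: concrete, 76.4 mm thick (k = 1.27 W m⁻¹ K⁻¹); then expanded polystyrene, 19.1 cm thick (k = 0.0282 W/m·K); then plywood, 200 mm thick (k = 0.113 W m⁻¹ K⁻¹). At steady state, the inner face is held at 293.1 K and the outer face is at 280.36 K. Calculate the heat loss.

Series thermal resistances, inner to outer:
  R_concrete = L/(kA) = 0.0764/(1.27·27.2) = 0.002212 K/W
  R_expanded polystyrene = L/(kA) = 0.191/(0.0282·27.2) = 0.2490 K/W
  R_plywood = L/(kA) = 0.200/(0.113·27.2) = 0.06507 K/W
ΣR = 0.002212 + 0.2490 + 0.06507 = 0.3163 K/W
Q = ΔT/ΣR = (293.1 K − 280.36 K)/0.3163 = 40.3 W

Q = 40.3 W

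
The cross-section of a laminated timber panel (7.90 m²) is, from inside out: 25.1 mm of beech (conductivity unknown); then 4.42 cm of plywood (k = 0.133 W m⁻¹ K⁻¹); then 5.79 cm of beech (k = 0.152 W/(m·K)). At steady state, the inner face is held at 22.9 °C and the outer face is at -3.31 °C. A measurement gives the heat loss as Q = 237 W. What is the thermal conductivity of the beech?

k = 0.156 W/m·K

ΣR = ΔT/Q = |22.9 − -3.31|/237 = 0.1106 K/W
Known resistances:
  R_plywood = L/(kA) = 0.0442/(0.133·7.90) = 0.04207 K/W
  R_beech = L/(kA) = 0.0579/(0.152·7.90) = 0.04822 K/W
R_beech = ΣR − ΣR_known = 0.1106 − 0.09029 = 0.02031 K/W
L/(kA) = 0.02031 ⇒ k = 0.0251/(0.02031·7.90) = 0.156 W/m·K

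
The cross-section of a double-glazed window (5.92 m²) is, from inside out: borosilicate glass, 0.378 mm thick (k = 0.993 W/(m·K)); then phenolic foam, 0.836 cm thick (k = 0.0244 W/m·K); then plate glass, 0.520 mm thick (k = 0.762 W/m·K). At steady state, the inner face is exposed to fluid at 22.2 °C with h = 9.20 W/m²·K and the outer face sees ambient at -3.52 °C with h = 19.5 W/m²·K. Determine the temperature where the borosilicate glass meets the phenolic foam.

T = 16.6 °C

Series thermal resistances, inner to outer:
  R_conv,in = 1/(hA) = 1/(9.20·5.92) = 0.01836 K/W
  R_borosilicate glass = L/(kA) = 3.78×10^-4/(0.993·5.92) = 6.430×10^-5 K/W
  R_phenolic foam = L/(kA) = 0.00836/(0.0244·5.92) = 0.05788 K/W
  R_plate glass = L/(kA) = 5.20×10^-4/(0.762·5.92) = 1.153×10^-4 K/W
  R_conv,out = 1/(hA) = 1/(19.5·5.92) = 0.008663 K/W
ΣR = 0.01836 + 6.430×10^-5 + 0.05788 + 1.153×10^-4 + 0.008663 = 0.08508 K/W
Q = ΔT/ΣR = (22.2 °C − -3.52 °C)/0.08508 = 302.3 W
From the inner boundary to the borosilicate glass/phenolic foam interface, ΣR_partial = 0.01842 K/W.
T_interface = T_in − Q·ΣR_partial = 22.2 °C − (302.3)(0.01842) = 16.6 °C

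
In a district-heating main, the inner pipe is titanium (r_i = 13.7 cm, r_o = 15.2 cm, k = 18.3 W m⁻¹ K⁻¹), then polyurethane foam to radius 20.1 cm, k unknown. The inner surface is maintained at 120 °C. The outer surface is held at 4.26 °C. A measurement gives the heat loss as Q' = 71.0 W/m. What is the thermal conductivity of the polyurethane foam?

ΣR = ΔT/Q' = |120 − 4.26|/71.0 = 1.630 m·K/W
Known resistances:
  R'_titanium = ln(0.152/0.137)/(2πk) = 0.1039/(2π·18.3) = 9.036×10^-4 m·K/W
R_polyurethane foam = ΣR − ΣR_known = 1.630 − 9.036×10^-4 = 1.629 m·K/W
ln(r₂/r₁)/(2πk) = 1.629 ⇒ k = 0.2794/(2π·1.629) = 0.0273 W/m·K

k = 0.0273 W/m·K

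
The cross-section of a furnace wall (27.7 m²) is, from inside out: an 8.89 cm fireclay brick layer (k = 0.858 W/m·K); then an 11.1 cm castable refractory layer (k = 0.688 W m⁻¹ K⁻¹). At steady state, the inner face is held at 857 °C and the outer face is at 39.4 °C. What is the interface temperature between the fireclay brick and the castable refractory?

Series thermal resistances, inner to outer:
  R_fireclay brick = L/(kA) = 0.0889/(0.858·27.7) = 0.003741 K/W
  R_castable refractory = L/(kA) = 0.111/(0.688·27.7) = 0.005824 K/W
ΣR = 0.003741 + 0.005824 = 0.009565 K/W
Q = ΔT/ΣR = (857 °C − 39.4 °C)/0.009565 = 85480 W
From the inner boundary to the fireclay brick/castable refractory interface, ΣR_partial = 0.003741 K/W.
T_interface = T_in − Q·ΣR_partial = 857 °C − (85480)(0.003741) = 537 °C

T = 537 °C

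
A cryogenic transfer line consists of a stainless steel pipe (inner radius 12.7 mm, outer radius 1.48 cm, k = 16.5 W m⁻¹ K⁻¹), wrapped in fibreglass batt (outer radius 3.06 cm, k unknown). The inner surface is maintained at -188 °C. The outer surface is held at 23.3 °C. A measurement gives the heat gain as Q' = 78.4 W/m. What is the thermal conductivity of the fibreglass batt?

ΣR = ΔT/Q' = |-188 − 23.3|/78.4 = 2.695 m·K/W
Known resistances:
  R'_stainless steel = ln(0.0148/0.0127)/(2πk) = 0.1530/(2π·16.5) = 0.001476 m·K/W
R_fibreglass batt = ΣR − ΣR_known = 2.695 − 0.001476 = 2.694 m·K/W
ln(r₂/r₁)/(2πk) = 2.694 ⇒ k = 0.7264/(2π·2.694) = 0.0429 W/m·K

k = 0.0429 W/m·K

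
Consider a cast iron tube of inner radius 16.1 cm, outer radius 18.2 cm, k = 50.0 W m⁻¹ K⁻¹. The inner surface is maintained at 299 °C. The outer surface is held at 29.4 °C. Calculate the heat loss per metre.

Q' = 6.91×10^5 W/m

Q' = 2πk·ΔT/ln(r₂/r₁) = 2π × 50.0 × 269.6 / ln(0.182/0.161) = 6.91×10^5 W/m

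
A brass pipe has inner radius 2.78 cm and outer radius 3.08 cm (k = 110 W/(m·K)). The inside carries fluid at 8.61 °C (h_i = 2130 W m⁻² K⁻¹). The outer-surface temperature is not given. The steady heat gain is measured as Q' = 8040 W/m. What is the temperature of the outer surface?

Sum the resistances:
  R'_conv,in = 1/(2πr h) = 1/(2π·0.0278·2130) = 0.002688 m·K/W
  R'_brass = ln(0.0308/0.0278)/(2πk) = 0.1025/(2π·110) = 1.483×10^-4 m·K/W
ΣR = 0.002836 m·K/W
ΔT = Q'·ΣR = 8040 × 0.002836 = 22.80 K
Heat flows inward, so T_out = T_in + ΔT = 8.61 + 22.80 = 31.4 °C

T_out = 31.4 °C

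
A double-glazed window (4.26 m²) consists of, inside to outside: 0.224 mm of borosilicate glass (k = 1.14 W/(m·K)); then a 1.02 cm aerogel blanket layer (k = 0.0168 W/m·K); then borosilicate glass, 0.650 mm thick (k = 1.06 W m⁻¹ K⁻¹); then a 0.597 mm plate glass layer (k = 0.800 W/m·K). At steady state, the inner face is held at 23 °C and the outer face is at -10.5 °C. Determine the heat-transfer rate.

Q = 234 W

Resistance network (inner→outer):
  R_borosilicate glass = L/(kA) = 2.24×10^-4/(1.14·4.26) = 4.612×10^-5 K/W
  R_aerogel blanket = L/(kA) = 0.0102/(0.0168·4.26) = 0.1425 K/W
  R_borosilicate glass = L/(kA) = 6.50×10^-4/(1.06·4.26) = 1.439×10^-4 K/W
  R_plate glass = L/(kA) = 5.97×10^-4/(0.800·4.26) = 1.752×10^-4 K/W
ΣR = 4.612×10^-5 + 0.1425 + 1.439×10^-4 + 1.752×10^-4 = 0.1429 K/W
Q = ΔT/ΣR = (23 °C − -10.5 °C)/0.1429 = 234 W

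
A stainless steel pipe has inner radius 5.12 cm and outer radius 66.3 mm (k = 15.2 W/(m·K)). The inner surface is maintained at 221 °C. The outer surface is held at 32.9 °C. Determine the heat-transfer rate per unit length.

Q' = 2πk·ΔT/ln(r₂/r₁) = 2π × 15.2 × 188.1 / ln(0.0663/0.0512) = 69500 W/m

Q' = 69.5 kW/m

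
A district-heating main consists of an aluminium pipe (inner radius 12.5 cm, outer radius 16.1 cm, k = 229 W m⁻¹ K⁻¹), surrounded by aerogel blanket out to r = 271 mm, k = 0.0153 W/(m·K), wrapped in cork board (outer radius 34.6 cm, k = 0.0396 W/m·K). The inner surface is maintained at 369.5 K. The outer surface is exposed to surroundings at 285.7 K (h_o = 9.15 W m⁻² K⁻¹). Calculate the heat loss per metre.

Q' = 13.0 W/m

Series thermal resistances, inner to outer:
  R'_aluminium = ln(0.161/0.125)/(2πk) = 0.2531/(2π·229) = 1.759×10^-4 m·K/W
  R'_aerogel blanket = ln(0.271/0.161)/(2πk) = 0.5207/(2π·0.0153) = 5.417 m·K/W
  R'_cork board = ln(0.346/0.271)/(2πk) = 0.2443/(2π·0.0396) = 0.9819 m·K/W
  R'_conv,out = 1/(2πr h) = 1/(2π·0.346·9.15) = 0.05027 m·K/W
ΣR = 1.759×10^-4 + 5.417 + 0.9819 + 0.05027 = 6.449 m·K/W
Q' = ΔT/ΣR = (369.5 K − 285.7 K)/6.449 = 13.0 W/m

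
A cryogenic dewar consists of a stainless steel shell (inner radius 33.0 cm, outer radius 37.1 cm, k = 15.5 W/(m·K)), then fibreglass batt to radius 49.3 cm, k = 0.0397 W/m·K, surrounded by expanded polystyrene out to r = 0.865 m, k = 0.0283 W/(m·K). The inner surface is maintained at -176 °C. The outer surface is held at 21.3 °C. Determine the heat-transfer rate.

Q = 52.0 W

Resistance network (inner→outer):
  R_stainless steel = (1/0.330 − 1/0.371)/(4πk) = 0.3349/(4π·15.5) = 0.001719 K/W
  R_fibreglass batt = (1/0.371 − 1/0.493)/(4πk) = 0.6670/(4π·0.0397) = 1.337 K/W
  R_expanded polystyrene = (1/0.493 − 1/0.865)/(4πk) = 0.8723/(4π·0.0283) = 2.453 K/W
ΣR = 0.001719 + 1.337 + 2.453 = 3.792 K/W
Q = ΔT/ΣR = (-176 °C − 21.3 °C)/3.792 = -52.0 W
(Negative Q ⇒ heat flows inward; heat gain = 52.0 W.)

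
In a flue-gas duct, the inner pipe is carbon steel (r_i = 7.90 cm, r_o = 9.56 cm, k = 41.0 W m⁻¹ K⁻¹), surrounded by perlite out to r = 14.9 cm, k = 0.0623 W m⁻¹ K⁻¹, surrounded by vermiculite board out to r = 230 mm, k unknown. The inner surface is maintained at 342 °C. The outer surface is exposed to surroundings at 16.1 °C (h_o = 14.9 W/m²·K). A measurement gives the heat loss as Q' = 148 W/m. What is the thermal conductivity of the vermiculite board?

k = 0.0677 W/m·K

ΣR = ΔT/Q' = |342 − 16.1|/148 = 2.202 m·K/W
Known resistances:
  R'_carbon steel = ln(0.0956/0.0790)/(2πk) = 0.1907/(2π·41.0) = 7.404×10^-4 m·K/W
  R'_perlite = ln(0.149/0.0956)/(2πk) = 0.4438/(2π·0.0623) = 1.134 m·K/W
  R'_conv,out = 1/(2πr h) = 1/(2π·0.230·14.9) = 0.04644 m·K/W
R_vermiculite board = ΣR − ΣR_known = 2.202 − 1.181 = 1.021 m·K/W
ln(r₂/r₁)/(2πk) = 1.021 ⇒ k = 0.4341/(2π·1.021) = 0.0677 W/m·K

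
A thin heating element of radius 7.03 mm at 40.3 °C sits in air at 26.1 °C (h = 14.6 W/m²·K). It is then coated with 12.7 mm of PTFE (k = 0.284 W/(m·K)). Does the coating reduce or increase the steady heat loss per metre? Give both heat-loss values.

Critical radius for a cylinder: r_cr = k/h = 0.0195 m = 1.95 cm.
Outer radius after coating: r₂ = 0.00703 + 0.0127 = 0.01973 m.
r₁ < r_cr < r₂: heat loss rises to a maximum at r_cr then falls. Whether the coating helps depends on whether Q(r₂) has dropped back below Q(r₁).
Bare: R = 1/(2πr₁h) = 1.551 m·K/W; Q = 14.2/1.551 = 9.16 W/m.
Coated: R = R_cond + R_conv = 1.131 m·K/W; Q = 14.2/1.131 = 12.6 W/m.

increases: 9.16 → 12.6 W/m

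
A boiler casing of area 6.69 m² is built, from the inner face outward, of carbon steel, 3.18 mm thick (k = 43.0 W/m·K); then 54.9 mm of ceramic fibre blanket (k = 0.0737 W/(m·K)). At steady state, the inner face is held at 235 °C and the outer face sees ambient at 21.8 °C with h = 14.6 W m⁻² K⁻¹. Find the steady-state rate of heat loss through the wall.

Q = 1750 W

Treat each layer as a resistance in series:
  R_carbon steel = L/(kA) = 0.00318/(43.0·6.69) = 1.105×10^-5 K/W
  R_ceramic fibre blanket = L/(kA) = 0.0549/(0.0737·6.69) = 0.1113 K/W
  R_conv,out = 1/(hA) = 1/(14.6·6.69) = 0.01024 K/W
ΣR = 1.105×10^-5 + 0.1113 + 0.01024 = 0.1216 K/W
Q = ΔT/ΣR = (235 °C − 21.8 °C)/0.1216 = 1750 W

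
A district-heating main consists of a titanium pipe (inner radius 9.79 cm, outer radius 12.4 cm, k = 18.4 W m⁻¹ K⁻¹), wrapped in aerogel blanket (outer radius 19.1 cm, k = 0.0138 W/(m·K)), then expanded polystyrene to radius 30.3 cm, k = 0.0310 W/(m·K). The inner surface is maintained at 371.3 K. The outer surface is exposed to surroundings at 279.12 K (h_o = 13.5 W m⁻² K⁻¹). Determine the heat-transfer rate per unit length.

Q' = 12.5 W/m

Resistance network (inner→outer):
  R'_titanium = ln(0.124/0.0979)/(2πk) = 0.2363/(2π·18.4) = 0.002044 m·K/W
  R'_aerogel blanket = ln(0.191/0.124)/(2πk) = 0.4320/(2π·0.0138) = 4.982 m·K/W
  R'_expanded polystyrene = ln(0.303/0.191)/(2πk) = 0.4615/(2π·0.0310) = 2.369 m·K/W
  R'_conv,out = 1/(2πr h) = 1/(2π·0.303·13.5) = 0.03891 m·K/W
ΣR = 0.002044 + 4.982 + 2.369 + 0.03891 = 7.392 m·K/W
Q' = ΔT/ΣR = (371.3 K − 279.12 K)/7.392 = 12.5 W/m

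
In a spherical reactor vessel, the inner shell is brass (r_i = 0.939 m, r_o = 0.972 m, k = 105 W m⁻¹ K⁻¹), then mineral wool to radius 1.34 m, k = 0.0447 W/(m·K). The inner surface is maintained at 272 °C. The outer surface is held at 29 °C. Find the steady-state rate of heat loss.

Q = 483 W

Treat each layer as a resistance in series:
  R_brass = (1/0.939 − 1/0.972)/(4πk) = 0.03616/(4π·105) = 2.740×10^-5 K/W
  R_mineral wool = (1/0.972 − 1/1.34)/(4πk) = 0.2825/(4π·0.0447) = 0.5030 K/W
ΣR = 2.740×10^-5 + 0.5030 = 0.5030 K/W
Q = ΔT/ΣR = (272 °C − 29 °C)/0.5030 = 483 W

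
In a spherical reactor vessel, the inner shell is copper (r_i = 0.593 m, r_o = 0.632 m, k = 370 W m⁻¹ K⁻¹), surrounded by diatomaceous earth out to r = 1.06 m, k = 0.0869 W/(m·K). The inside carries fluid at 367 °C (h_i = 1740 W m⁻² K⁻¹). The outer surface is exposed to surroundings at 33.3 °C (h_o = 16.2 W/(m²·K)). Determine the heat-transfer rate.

Treat each layer as a resistance in series:
  R_conv,in = 1/(4πr²h) = 1/(4π·0.593²·1740) = 1.301×10^-4 K/W
  R_copper = (1/0.593 − 1/0.632)/(4πk) = 0.1041/(4π·370) = 2.238×10^-5 K/W
  R_diatomaceous earth = (1/0.632 − 1/1.06)/(4πk) = 0.6389/(4π·0.0869) = 0.5850 K/W
  R_conv,out = 1/(4πr²h) = 1/(4π·1.06²·16.2) = 0.004372 K/W
ΣR = 1.301×10^-4 + 2.238×10^-5 + 0.5850 + 0.004372 = 0.5895 K/W
Q = ΔT/ΣR = (367 °C − 33.3 °C)/0.5895 = 566 W

Q = 566 W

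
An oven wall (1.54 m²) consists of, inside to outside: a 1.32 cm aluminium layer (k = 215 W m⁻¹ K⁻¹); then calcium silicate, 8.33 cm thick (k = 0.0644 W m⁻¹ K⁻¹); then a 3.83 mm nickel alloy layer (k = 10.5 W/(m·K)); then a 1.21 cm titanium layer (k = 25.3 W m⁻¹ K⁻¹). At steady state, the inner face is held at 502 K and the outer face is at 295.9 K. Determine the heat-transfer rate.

Treat each layer as a resistance in series:
  R_aluminium = L/(kA) = 0.0132/(215·1.54) = 3.987×10^-5 K/W
  R_calcium silicate = L/(kA) = 0.0833/(0.0644·1.54) = 0.8399 K/W
  R_nickel alloy = L/(kA) = 0.00383/(10.5·1.54) = 2.369×10^-4 K/W
  R_titanium = L/(kA) = 0.0121/(25.3·1.54) = 3.106×10^-4 K/W
ΣR = 3.987×10^-5 + 0.8399 + 2.369×10^-4 + 3.106×10^-4 = 0.8405 K/W
Q = ΔT/ΣR = (502 K − 295.9 K)/0.8405 = 245 W

Q = 245 W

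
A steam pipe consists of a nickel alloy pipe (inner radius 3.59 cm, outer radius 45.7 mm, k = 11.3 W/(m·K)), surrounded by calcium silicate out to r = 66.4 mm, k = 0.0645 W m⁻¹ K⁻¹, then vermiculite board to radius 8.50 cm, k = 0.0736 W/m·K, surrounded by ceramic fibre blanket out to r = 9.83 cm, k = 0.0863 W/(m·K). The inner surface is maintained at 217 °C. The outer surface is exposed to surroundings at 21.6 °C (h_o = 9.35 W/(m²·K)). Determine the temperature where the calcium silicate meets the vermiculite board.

Resistance network (inner→outer):
  R'_nickel alloy = ln(0.0457/0.0359)/(2πk) = 0.2414/(2π·11.3) = 0.003399 m·K/W
  R'_calcium silicate = ln(0.0664/0.0457)/(2πk) = 0.3736/(2π·0.0645) = 0.9219 m·K/W
  R'_vermiculite board = ln(0.0850/0.0664)/(2πk) = 0.2470/(2π·0.0736) = 0.5340 m·K/W
  R'_ceramic fibre blanket = ln(0.0983/0.0850)/(2πk) = 0.1454/(2π·0.0863) = 0.2681 m·K/W
  R'_conv,out = 1/(2πr h) = 1/(2π·0.0983·9.35) = 0.1732 m·K/W
ΣR = 0.003399 + 0.9219 + 0.5340 + 0.2681 + 0.1732 = 1.901 m·K/W
Q' = ΔT/ΣR = (217 °C − 21.6 °C)/1.901 = 102.8 W/m
From the inner boundary to the calcium silicate/vermiculite board interface, ΣR_partial = 0.9253 m·K/W.
T_interface = T_in − Q'·ΣR_partial = 217 °C − (102.8)(0.9253) = 122 °C

T = 122 °C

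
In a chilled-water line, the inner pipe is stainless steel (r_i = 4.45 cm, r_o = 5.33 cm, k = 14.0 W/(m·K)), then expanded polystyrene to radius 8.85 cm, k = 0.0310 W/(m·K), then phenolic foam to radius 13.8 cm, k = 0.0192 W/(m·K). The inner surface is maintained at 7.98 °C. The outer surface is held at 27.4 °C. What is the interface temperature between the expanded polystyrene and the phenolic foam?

T = 16.0 °C

Resistance network (inner→outer):
  R'_stainless steel = ln(0.0533/0.0445)/(2πk) = 0.1804/(2π·14.0) = 0.002051 m·K/W
  R'_expanded polystyrene = ln(0.0885/0.0533)/(2πk) = 0.5071/(2π·0.0310) = 2.603 m·K/W
  R'_phenolic foam = ln(0.138/0.0885)/(2πk) = 0.4443/(2π·0.0192) = 3.683 m·K/W
ΣR = 0.002051 + 2.603 + 3.683 = 6.288 m·K/W
Q' = ΔT/ΣR = (7.98 °C − 27.4 °C)/6.288 = -3.088 W/m
From the inner boundary to the expanded polystyrene/phenolic foam interface, ΣR_partial = 2.605 m·K/W.
T_interface = T_in − Q'·ΣR_partial = 7.98 °C − (-3.088)(2.605) = 16.0 °C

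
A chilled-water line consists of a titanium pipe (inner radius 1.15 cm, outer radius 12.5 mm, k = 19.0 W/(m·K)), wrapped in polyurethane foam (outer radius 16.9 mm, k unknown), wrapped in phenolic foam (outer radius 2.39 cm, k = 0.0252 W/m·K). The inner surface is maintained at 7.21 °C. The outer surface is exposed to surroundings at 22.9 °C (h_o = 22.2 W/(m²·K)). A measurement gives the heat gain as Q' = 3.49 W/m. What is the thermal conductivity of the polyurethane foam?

k = 0.0239 W/m·K

ΣR = ΔT/Q' = |7.21 − 22.9|/3.49 = 4.496 m·K/W
Known resistances:
  R'_titanium = ln(0.0125/0.0115)/(2πk) = 0.08338/(2π·19.0) = 6.985×10^-4 m·K/W
  R'_phenolic foam = ln(0.0239/0.0169)/(2πk) = 0.3466/(2π·0.0252) = 2.189 m·K/W
  R'_conv,out = 1/(2πr h) = 1/(2π·0.0239·22.2) = 0.3000 m·K/W
R_polyurethane foam = ΣR − ΣR_known = 4.496 − 2.490 = 2.006 m·K/W
ln(r₂/r₁)/(2πk) = 2.006 ⇒ k = 0.3016/(2π·2.006) = 0.0239 W/m·K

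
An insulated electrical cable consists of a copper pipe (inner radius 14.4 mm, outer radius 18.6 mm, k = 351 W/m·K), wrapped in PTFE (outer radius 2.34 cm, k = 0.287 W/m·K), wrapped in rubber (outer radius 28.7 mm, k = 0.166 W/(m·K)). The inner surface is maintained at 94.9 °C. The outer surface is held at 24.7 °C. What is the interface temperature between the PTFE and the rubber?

Treat each layer as a resistance in series:
  R'_copper = ln(0.0186/0.0144)/(2πk) = 0.2559/(2π·351) = 1.160×10^-4 m·K/W
  R'_PTFE = ln(0.0234/0.0186)/(2πk) = 0.2296/(2π·0.287) = 0.1273 m·K/W
  R'_rubber = ln(0.0287/0.0234)/(2πk) = 0.2042/(2π·0.166) = 0.1957 m·K/W
ΣR = 1.160×10^-4 + 0.1273 + 0.1957 = 0.3231 m·K/W
Q' = ΔT/ΣR = (94.9 °C − 24.7 °C)/0.3231 = 217.3 W/m
From the inner boundary to the PTFE/rubber interface, ΣR_partial = 0.1274 m·K/W.
T_interface = T_in − Q'·ΣR_partial = 94.9 °C − (217.3)(0.1274) = 67.2 °C

T = 67.2 °C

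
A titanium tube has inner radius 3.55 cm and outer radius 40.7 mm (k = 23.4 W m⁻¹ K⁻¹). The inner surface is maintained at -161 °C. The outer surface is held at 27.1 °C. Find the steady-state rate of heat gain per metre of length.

Q' = 2.02×10^5 W/m

Q' = 2πk·ΔT/ln(r₂/r₁) = 2π × 23.4 × 188.1 / ln(0.0407/0.0355) = 2.02×10^5 W/m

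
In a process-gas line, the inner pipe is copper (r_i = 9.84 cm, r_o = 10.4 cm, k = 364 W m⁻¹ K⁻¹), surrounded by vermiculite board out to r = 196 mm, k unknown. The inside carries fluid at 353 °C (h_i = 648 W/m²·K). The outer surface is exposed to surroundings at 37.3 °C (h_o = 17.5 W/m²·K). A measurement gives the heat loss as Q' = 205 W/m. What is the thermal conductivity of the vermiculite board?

k = 0.0676 W/m·K

ΣR = ΔT/Q' = |353 − 37.3|/205 = 1.540 m·K/W
Known resistances:
  R'_conv,in = 1/(2πr h) = 1/(2π·0.0984·648) = 0.002496 m·K/W
  R'_copper = ln(0.104/0.0984)/(2πk) = 0.05535/(2π·364) = 2.420×10^-5 m·K/W
  R'_conv,out = 1/(2πr h) = 1/(2π·0.196·17.5) = 0.04640 m·K/W
R_vermiculite board = ΣR − ΣR_known = 1.540 − 0.04892 = 1.491 m·K/W
ln(r₂/r₁)/(2πk) = 1.491 ⇒ k = 0.6337/(2π·1.491) = 0.0676 W/m·K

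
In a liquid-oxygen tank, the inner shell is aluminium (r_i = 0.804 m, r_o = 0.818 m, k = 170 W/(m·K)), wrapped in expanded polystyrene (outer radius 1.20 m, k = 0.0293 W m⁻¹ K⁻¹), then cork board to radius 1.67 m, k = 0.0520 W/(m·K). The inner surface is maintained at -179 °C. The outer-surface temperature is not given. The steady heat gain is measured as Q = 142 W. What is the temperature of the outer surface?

Series resistances:
  R_aluminium = (1/0.804 − 1/0.818)/(4πk) = 0.02129/(4π·170) = 9.965×10^-6 K/W
  R_expanded polystyrene = (1/0.818 − 1/1.20)/(4πk) = 0.3892/(4π·0.0293) = 1.057 K/W
  R_cork board = (1/1.20 − 1/1.67)/(4πk) = 0.2345/(4π·0.0520) = 0.3589 K/W
ΣR = 1.416 K/W
ΔT = Q·ΣR = 142 × 1.416 = 201.1 K
Heat flows inward, so T_out = T_in + ΔT = -179 + 201.1 = 22.1 °C

T_out = 22.1 °C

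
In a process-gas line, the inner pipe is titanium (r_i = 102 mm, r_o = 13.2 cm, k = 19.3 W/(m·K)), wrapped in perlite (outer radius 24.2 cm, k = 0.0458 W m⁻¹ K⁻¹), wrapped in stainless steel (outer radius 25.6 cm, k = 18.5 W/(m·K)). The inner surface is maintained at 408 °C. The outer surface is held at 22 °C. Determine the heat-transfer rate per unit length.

Q' = 183 W/m

Resistance network (inner→outer):
  R'_titanium = ln(0.132/0.102)/(2πk) = 0.2578/(2π·19.3) = 0.002126 m·K/W
  R'_perlite = ln(0.242/0.132)/(2πk) = 0.6061/(2π·0.0458) = 2.106 m·K/W
  R'_stainless steel = ln(0.256/0.242)/(2πk) = 0.05624/(2π·18.5) = 4.838×10^-4 m·K/W
ΣR = 0.002126 + 2.106 + 4.838×10^-4 = 2.109 m·K/W
Q' = ΔT/ΣR = (408 °C − 22 °C)/2.109 = 183 W/m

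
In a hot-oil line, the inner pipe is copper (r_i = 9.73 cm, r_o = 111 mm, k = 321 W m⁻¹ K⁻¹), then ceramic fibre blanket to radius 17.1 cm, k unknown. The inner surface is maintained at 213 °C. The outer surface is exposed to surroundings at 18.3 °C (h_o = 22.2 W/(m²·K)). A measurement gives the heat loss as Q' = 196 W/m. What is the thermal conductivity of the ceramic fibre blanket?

k = 0.0723 W/m·K

ΣR = ΔT/Q' = |213 − 18.3|/196 = 0.9934 m·K/W
Known resistances:
  R'_copper = ln(0.111/0.0973)/(2πk) = 0.1317/(2π·321) = 6.531×10^-5 m·K/W
  R'_conv,out = 1/(2πr h) = 1/(2π·0.171·22.2) = 0.04192 m·K/W
R_ceramic fibre blanket = ΣR − ΣR_known = 0.9934 − 0.04199 = 0.9514 m·K/W
ln(r₂/r₁)/(2πk) = 0.9514 ⇒ k = 0.4321/(2π·0.9514) = 0.0723 W/m·K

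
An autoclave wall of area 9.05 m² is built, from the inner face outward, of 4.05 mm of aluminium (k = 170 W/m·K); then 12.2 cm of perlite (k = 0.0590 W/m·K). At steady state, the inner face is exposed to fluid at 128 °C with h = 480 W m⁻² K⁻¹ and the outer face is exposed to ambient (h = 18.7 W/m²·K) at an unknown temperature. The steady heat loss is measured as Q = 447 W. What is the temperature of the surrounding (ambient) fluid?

T_out = 23.1 °C

Series resistances:
  R_conv,in = 1/(hA) = 1/(480·9.05) = 2.302×10^-4 K/W
  R_aluminium = L/(kA) = 0.00405/(170·9.05) = 2.632×10^-6 K/W
  R_perlite = L/(kA) = 0.122/(0.0590·9.05) = 0.2285 K/W
  R_conv,out = 1/(hA) = 1/(18.7·9.05) = 0.005909 K/W
ΣR = 0.2346 K/W
ΔT = Q·ΣR = 447 × 0.2346 = 104.9 K
Heat flows outward, so T_out = T_in − ΔT = 128 − 104.9 = 23.1 °C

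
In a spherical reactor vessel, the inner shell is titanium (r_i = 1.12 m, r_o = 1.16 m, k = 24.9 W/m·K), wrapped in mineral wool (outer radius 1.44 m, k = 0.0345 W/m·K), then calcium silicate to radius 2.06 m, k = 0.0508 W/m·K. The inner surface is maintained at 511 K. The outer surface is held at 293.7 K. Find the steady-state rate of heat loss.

Resistance network (inner→outer):
  R_titanium = (1/1.12 − 1/1.16)/(4πk) = 0.03079/(4π·24.9) = 9.840×10^-5 K/W
  R_mineral wool = (1/1.16 − 1/1.44)/(4πk) = 0.1676/(4π·0.0345) = 0.3866 K/W
  R_calcium silicate = (1/1.44 − 1/2.06)/(4πk) = 0.2090/(4π·0.0508) = 0.3274 K/W
ΣR = 9.840×10^-5 + 0.3866 + 0.3274 = 0.7141 K/W
Q = ΔT/ΣR = (511 K − 293.7 K)/0.7141 = 304 W

Q = 304 W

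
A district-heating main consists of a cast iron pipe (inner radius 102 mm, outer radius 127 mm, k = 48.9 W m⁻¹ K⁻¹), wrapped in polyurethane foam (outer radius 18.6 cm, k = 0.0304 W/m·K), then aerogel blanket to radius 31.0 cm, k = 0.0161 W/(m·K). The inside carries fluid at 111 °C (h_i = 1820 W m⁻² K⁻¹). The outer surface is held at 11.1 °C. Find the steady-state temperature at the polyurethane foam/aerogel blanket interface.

Treat each layer as a resistance in series:
  R'_conv,in = 1/(2πr h) = 1/(2π·0.102·1820) = 8.573×10^-4 m·K/W
  R'_cast iron = ln(0.127/0.102)/(2πk) = 0.2192/(2π·48.9) = 7.135×10^-4 m·K/W
  R'_polyurethane foam = ln(0.186/0.127)/(2πk) = 0.3816/(2π·0.0304) = 1.998 m·K/W
  R'_aerogel blanket = ln(0.310/0.186)/(2πk) = 0.5108/(2π·0.0161) = 5.050 m·K/W
ΣR = 8.573×10^-4 + 7.135×10^-4 + 1.998 + 5.050 = 7.050 m·K/W
Q' = ΔT/ΣR = (111 °C − 11.1 °C)/7.050 = 14.17 W/m
From the inner boundary to the polyurethane foam/aerogel blanket interface, ΣR_partial = 2.000 m·K/W.
T_interface = T_in − Q'·ΣR_partial = 111 °C − (14.17)(2.000) = 82.7 °C

T = 82.7 °C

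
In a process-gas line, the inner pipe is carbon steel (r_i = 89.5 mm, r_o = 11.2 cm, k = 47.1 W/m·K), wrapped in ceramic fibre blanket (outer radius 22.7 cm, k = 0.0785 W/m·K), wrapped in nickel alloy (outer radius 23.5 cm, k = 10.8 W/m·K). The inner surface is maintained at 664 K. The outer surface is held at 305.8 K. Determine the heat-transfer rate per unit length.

Treat each layer as a resistance in series:
  R'_carbon steel = ln(0.112/0.0895)/(2πk) = 0.2243/(2π·47.1) = 7.578×10^-4 m·K/W
  R'_ceramic fibre blanket = ln(0.227/0.112)/(2πk) = 0.7065/(2π·0.0785) = 1.432 m·K/W
  R'_nickel alloy = ln(0.235/0.227)/(2πk) = 0.03464/(2π·10.8) = 5.104×10^-4 m·K/W
ΣR = 7.578×10^-4 + 1.432 + 5.104×10^-4 = 1.433 m·K/W
Q' = ΔT/ΣR = (664 K − 305.8 K)/1.433 = 250 W/m

Q' = 250 W/m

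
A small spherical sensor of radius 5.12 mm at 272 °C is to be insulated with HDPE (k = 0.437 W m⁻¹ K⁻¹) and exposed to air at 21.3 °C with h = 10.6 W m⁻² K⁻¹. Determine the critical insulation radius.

For a sphere, r_cr = 2k_ins/h = 2·0.437/10.6 = 0.0825 m = 8.25 cm

r_cr = 8.25 cm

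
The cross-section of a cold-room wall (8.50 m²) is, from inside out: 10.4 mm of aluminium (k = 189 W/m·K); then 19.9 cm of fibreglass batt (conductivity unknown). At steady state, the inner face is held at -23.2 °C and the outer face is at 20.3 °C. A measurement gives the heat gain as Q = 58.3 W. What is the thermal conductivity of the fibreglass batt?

ΣR = ΔT/Q = |-23.2 − 20.3|/58.3 = 0.7461 K/W
Known resistances:
  R_aluminium = L/(kA) = 0.0104/(189·8.50) = 6.474×10^-6 K/W
R_fibreglass batt = ΣR − ΣR_known = 0.7461 − 6.474×10^-6 = 0.7461 K/W
L/(kA) = 0.7461 ⇒ k = 0.199/(0.7461·8.50) = 0.0314 W/m·K

k = 0.0314 W/m·K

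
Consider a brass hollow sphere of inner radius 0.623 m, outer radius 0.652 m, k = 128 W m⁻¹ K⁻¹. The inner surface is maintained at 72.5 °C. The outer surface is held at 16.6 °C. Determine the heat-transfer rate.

Q = 1260 kW

Q = 4πk·ΔT/(1/r₁ − 1/r₂) = 4π × 128 × 55.9 / (1/0.623 − 1/0.652) = 1.26×10^6 W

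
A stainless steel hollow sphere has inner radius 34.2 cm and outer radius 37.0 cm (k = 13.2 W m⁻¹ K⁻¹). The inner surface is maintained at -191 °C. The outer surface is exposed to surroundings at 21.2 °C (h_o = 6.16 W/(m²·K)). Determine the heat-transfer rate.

Treat each layer as a resistance in series:
  R_stainless steel = (1/0.342 − 1/0.370)/(4πk) = 0.2213/(4π·13.2) = 0.001334 K/W
  R_conv,out = 1/(4πr²h) = 1/(4π·0.370²·6.16) = 0.09436 K/W
ΣR = 0.001334 + 0.09436 = 0.09569 K/W
Q = ΔT/ΣR = (-191 °C − 21.2 °C)/0.09569 = -2220 W
(Negative Q ⇒ heat flows inward; heat gain = 2220 W.)

Q = 2.22 kW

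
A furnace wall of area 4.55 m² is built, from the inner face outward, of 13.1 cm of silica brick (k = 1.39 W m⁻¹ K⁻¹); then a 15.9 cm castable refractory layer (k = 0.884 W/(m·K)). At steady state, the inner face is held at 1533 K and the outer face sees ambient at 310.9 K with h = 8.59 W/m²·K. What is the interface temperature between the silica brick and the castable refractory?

Resistance network (inner→outer):
  R_silica brick = L/(kA) = 0.131/(1.39·4.55) = 0.02071 K/W
  R_castable refractory = L/(kA) = 0.159/(0.884·4.55) = 0.03953 K/W
  R_conv,out = 1/(hA) = 1/(8.59·4.55) = 0.02559 K/W
ΣR = 0.02071 + 0.03953 + 0.02559 = 0.08583 K/W
Q = ΔT/ΣR = (1533 K − 310.9 K)/0.08583 = 14240 W
From the inner boundary to the silica brick/castable refractory interface, ΣR_partial = 0.02071 K/W.
T_interface = T_in − Q·ΣR_partial = 1533 K − (14240)(0.02071) = 1238 K

T = 1238 K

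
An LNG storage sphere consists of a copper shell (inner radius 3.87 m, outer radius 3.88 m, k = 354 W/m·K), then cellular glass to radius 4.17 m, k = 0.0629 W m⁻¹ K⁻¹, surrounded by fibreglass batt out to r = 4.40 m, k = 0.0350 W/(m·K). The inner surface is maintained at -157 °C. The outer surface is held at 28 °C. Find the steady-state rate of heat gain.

Resistance network (inner→outer):
  R_copper = (1/3.87 − 1/3.88)/(4πk) = 6.660×10^-4/(4π·354) = 1.497×10^-7 K/W
  R_cellular glass = (1/3.88 − 1/4.17)/(4πk) = 0.01792/(4π·0.0629) = 0.02268 K/W
  R_fibreglass batt = (1/4.17 − 1/4.40)/(4πk) = 0.01254/(4π·0.0350) = 0.02850 K/W
ΣR = 1.497×10^-7 + 0.02268 + 0.02850 = 0.05118 K/W
Q = ΔT/ΣR = (-157 °C − 28 °C)/0.05118 = -3610 W
(Negative Q ⇒ heat flows inward; heat gain = 3610 W.)

Q = 3.61 kW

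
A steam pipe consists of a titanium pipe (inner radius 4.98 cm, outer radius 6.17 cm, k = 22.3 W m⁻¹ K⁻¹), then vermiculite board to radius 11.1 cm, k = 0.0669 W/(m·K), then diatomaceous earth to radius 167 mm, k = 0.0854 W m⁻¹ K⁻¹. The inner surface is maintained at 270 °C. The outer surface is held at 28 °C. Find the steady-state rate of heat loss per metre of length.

Series thermal resistances, inner to outer:
  R'_titanium = ln(0.0617/0.0498)/(2πk) = 0.2143/(2π·22.3) = 0.001529 m·K/W
  R'_vermiculite board = ln(0.111/0.0617)/(2πk) = 0.5872/(2π·0.0669) = 1.397 m·K/W
  R'_diatomaceous earth = ln(0.167/0.111)/(2πk) = 0.4085/(2π·0.0854) = 0.7612 m·K/W
ΣR = 0.001529 + 1.397 + 0.7612 = 2.160 m·K/W
Q' = ΔT/ΣR = (270 °C − 28 °C)/2.160 = 112 W/m

Q' = 112 W/m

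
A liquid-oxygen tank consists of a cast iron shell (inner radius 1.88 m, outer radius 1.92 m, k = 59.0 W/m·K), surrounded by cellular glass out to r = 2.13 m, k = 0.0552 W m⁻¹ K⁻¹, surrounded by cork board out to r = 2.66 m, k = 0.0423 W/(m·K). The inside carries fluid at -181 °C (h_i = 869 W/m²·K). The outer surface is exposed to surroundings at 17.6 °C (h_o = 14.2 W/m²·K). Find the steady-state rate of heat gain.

Resistance network (inner→outer):
  R_conv,in = 1/(4πr²h) = 1/(4π·1.88²·869) = 2.591×10^-5 K/W
  R_cast iron = (1/1.88 − 1/1.92)/(4πk) = 0.01108/(4π·59.0) = 1.495×10^-5 K/W
  R_cellular glass = (1/1.92 − 1/2.13)/(4πk) = 0.05135/(4π·0.0552) = 0.07403 K/W
  R_cork board = (1/2.13 − 1/2.66)/(4πk) = 0.09354/(4π·0.0423) = 0.1760 K/W
  R_conv,out = 1/(4πr²h) = 1/(4π·2.66²·14.2) = 7.920×10^-4 K/W
ΣR = 2.591×10^-5 + 1.495×10^-5 + 0.07403 + 0.1760 + 7.920×10^-4 = 0.2509 K/W
Q = ΔT/ΣR = (-181 °C − 17.6 °C)/0.2509 = -792 W
(Negative Q ⇒ heat flows inward; heat gain = 792 W.)

Q = 792 W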